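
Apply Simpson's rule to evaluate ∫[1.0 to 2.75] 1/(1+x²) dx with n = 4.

f(x) = 1/(1+x²)
a = 1.0, b = 2.75, n = 4
h = (b - a)/n = 0.437500

Simpson's rule: (h/3)[f(x₀) + 4f(x₁) + 2f(x₂) + ... + f(xₙ)]

x_0 = 1.0000, f(x_0) = 0.500000, coefficient = 1
x_1 = 1.4375, f(x_1) = 0.326115, coefficient = 4
x_2 = 1.8750, f(x_2) = 0.221453, coefficient = 2
x_3 = 2.3125, f(x_3) = 0.157538, coefficient = 4
x_4 = 2.7500, f(x_4) = 0.116788, coefficient = 1

I ≈ (0.437500/3) × 2.994307 = 0.436670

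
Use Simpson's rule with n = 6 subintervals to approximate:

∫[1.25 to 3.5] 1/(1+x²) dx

f(x) = 1/(1+x²)
a = 1.25, b = 3.5, n = 6
h = (b - a)/n = 0.375000

Simpson's rule: (h/3)[f(x₀) + 4f(x₁) + 2f(x₂) + ... + f(xₙ)]

x_0 = 1.2500, f(x_0) = 0.390244, coefficient = 1
x_1 = 1.6250, f(x_1) = 0.274678, coefficient = 4
x_2 = 2.0000, f(x_2) = 0.200000, coefficient = 2
x_3 = 2.3750, f(x_3) = 0.150588, coefficient = 4
x_4 = 2.7500, f(x_4) = 0.116788, coefficient = 2
x_5 = 3.1250, f(x_5) = 0.092888, coefficient = 4
x_6 = 3.5000, f(x_6) = 0.075472, coefficient = 1

I ≈ (0.375000/3) × 3.171911 = 0.396489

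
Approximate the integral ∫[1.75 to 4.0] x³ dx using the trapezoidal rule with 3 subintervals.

f(x) = x³
a = 1.75, b = 4.0, n = 3
h = (b - a)/n = 0.750000

Trapezoidal rule: (h/2)[f(x₀) + 2f(x₁) + 2f(x₂) + ... + f(xₙ)]

x_0 = 1.7500, f(x_0) = 5.359375, coefficient = 1
x_1 = 2.5000, f(x_1) = 15.625000, coefficient = 2
x_2 = 3.2500, f(x_2) = 34.328125, coefficient = 2
x_3 = 4.0000, f(x_3) = 64.000000, coefficient = 1

I ≈ (0.750000/2) × 169.265625 = 63.474609
Exact value: 61.655273
Error: 1.819336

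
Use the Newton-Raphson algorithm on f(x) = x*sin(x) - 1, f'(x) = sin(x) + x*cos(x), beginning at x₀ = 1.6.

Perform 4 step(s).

f(x) = x*sin(x) - 1
f'(x) = sin(x) + x*cos(x)
x₀ = 1.6

Newton-Raphson formula: x_{n+1} = x_n - f(x_n)/f'(x_n)

Iteration 1:
  f(1.600000) = 0.599318
  f'(1.600000) = 0.952854
  x_1 = 1.600000 - 0.599318/0.952854 = 0.971029
Iteration 2:
  f(0.971029) = -0.198448
  f'(0.971029) = 1.373565
  x_2 = 0.971029 - (-0.198448)/1.373565 = 1.115505
Iteration 3:
  f(1.115505) = 0.001872
  f'(1.115505) = 1.388647
  x_3 = 1.115505 - 0.001872/1.388647 = 1.114157
Iteration 4:
  f(1.114157) = 0.000000
  f'(1.114157) = 1.388809
  x_4 = 1.114157 - 0.000000/1.388809 = 1.114157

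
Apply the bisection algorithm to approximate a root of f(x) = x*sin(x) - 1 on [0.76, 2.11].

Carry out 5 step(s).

f(x) = x*sin(x) - 1
Initial interval: [0.76, 2.11]

Iteration 1:
  c_1 = (0.760000 + 2.110000)/2 = 1.435000
  f(c_1) = f(1.435000) = 0.421789
  f(a) × f(c) < 0, new interval: [0.760000, 1.435000]
Iteration 2:
  c_2 = (0.760000 + 1.435000)/2 = 1.097500
  f(c_2) = f(1.097500) = -0.023148
  f(a) × f(c) ≥ 0, new interval: [1.097500, 1.435000]
Iteration 3:
  c_3 = (1.097500 + 1.435000)/2 = 1.266250
  f(c_3) = f(1.266250) = 0.207981
  f(a) × f(c) < 0, new interval: [1.097500, 1.266250]
Iteration 4:
  c_4 = (1.097500 + 1.266250)/2 = 1.181875
  f(c_4) = f(1.181875) = 0.093611
  f(a) × f(c) < 0, new interval: [1.097500, 1.181875]
Iteration 5:
  c_5 = (1.097500 + 1.181875)/2 = 1.139688
  f(c_5) = f(1.139688) = 0.035409
  f(a) × f(c) < 0, new interval: [1.097500, 1.139688]

After 5 iteration(s), the approximation is c_5 = 1.139688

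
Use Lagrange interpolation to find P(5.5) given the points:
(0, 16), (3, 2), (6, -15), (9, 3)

Lagrange interpolation formula:
P(x) = Σ yᵢ × Lᵢ(x)
where Lᵢ(x) = Π_{j≠i} (x - xⱼ)/(xᵢ - xⱼ)

L_0(5.5) = (5.5 - 3)/(0 - 3) × (5.5 - 6)/(0 - 6) × (5.5 - 9)/(0 - 9) = -0.027006
L_1(5.5) = (5.5 - 0)/(3 - 0) × (5.5 - 6)/(3 - 6) × (5.5 - 9)/(3 - 9) = 0.178241
L_2(5.5) = (5.5 - 0)/(6 - 0) × (5.5 - 3)/(6 - 3) × (5.5 - 9)/(6 - 9) = 0.891204
L_3(5.5) = (5.5 - 0)/(9 - 0) × (5.5 - 3)/(9 - 3) × (5.5 - 6)/(9 - 6) = -0.042438

P(5.5) = 16×L_0(5.5) + 2×L_1(5.5) + (-15)×L_2(5.5) + 3×L_3(5.5)
P(5.5) = -13.570988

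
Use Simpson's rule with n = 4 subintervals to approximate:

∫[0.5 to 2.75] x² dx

f(x) = x²
a = 0.5, b = 2.75, n = 4
h = (b - a)/n = 0.562500

Simpson's rule: (h/3)[f(x₀) + 4f(x₁) + 2f(x₂) + ... + f(xₙ)]

x_0 = 0.5000, f(x_0) = 0.250000, coefficient = 1
x_1 = 1.0625, f(x_1) = 1.128906, coefficient = 4
x_2 = 1.6250, f(x_2) = 2.640625, coefficient = 2
x_3 = 2.1875, f(x_3) = 4.785156, coefficient = 4
x_4 = 2.7500, f(x_4) = 7.562500, coefficient = 1

I ≈ (0.562500/3) × 36.750000 = 6.890625
Exact value: 6.890625
Error: 0.000000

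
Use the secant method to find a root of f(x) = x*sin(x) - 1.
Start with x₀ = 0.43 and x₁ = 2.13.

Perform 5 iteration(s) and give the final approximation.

f(x) = x*sin(x) - 1
x₀ = 0.43, x₁ = 2.13

Secant formula: x_{n+1} = x_n - f(x_n)(x_n - x_{n-1})/(f(x_n) - f(x_{n-1}))

Iteration 1:
  f(0.430000) = -0.820746
  f(2.130000) = 0.805554
  x_2 = 2.130000 - 0.805554×(2.130000 - 0.430000)/(0.805554 - (-0.820746))
       = 1.287940
Iteration 2:
  f(2.130000) = 0.805554
  f(1.287940) = 0.236760
  x_3 = 1.287940 - 0.236760×(1.287940 - 2.130000)/(0.236760 - 0.805554)
       = 0.937433
Iteration 3:
  f(1.287940) = 0.236760
  f(0.937433) = -0.244390
  x_4 = 0.937433 - (-0.244390)×(0.937433 - 1.287940)/(-0.244390 - 0.236760)
       = 1.115466
Iteration 4:
  f(0.937433) = -0.244390
  f(1.115466) = 0.001817
  x_5 = 1.115466 - 0.001817×(1.115466 - 0.937433)/(0.001817 - (-0.244390))
       = 1.114152
Iteration 5:
  f(1.115466) = 0.001817
  f(1.114152) = -0.000008
  x_6 = 1.114152 - (-0.000008)×(1.114152 - 1.115466)/(-0.000008 - 0.001817)
       = 1.114157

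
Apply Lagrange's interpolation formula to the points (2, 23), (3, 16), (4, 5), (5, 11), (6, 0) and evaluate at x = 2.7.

Lagrange interpolation formula:
P(x) = Σ yᵢ × Lᵢ(x)
where Lᵢ(x) = Π_{j≠i} (x - xⱼ)/(xᵢ - xⱼ)

L_0(2.7) = (2.7 - 3)/(2 - 3) × (2.7 - 4)/(2 - 4) × (2.7 - 5)/(2 - 5) × (2.7 - 6)/(2 - 6) = 0.123337
L_1(2.7) = (2.7 - 2)/(3 - 2) × (2.7 - 4)/(3 - 4) × (2.7 - 5)/(3 - 5) × (2.7 - 6)/(3 - 6) = 1.151150
L_2(2.7) = (2.7 - 2)/(4 - 2) × (2.7 - 3)/(4 - 3) × (2.7 - 5)/(4 - 5) × (2.7 - 6)/(4 - 6) = -0.398475
L_3(2.7) = (2.7 - 2)/(5 - 2) × (2.7 - 3)/(5 - 3) × (2.7 - 4)/(5 - 4) × (2.7 - 6)/(5 - 6) = 0.150150
L_4(2.7) = (2.7 - 2)/(6 - 2) × (2.7 - 3)/(6 - 3) × (2.7 - 4)/(6 - 4) × (2.7 - 5)/(6 - 5) = -0.026162

P(2.7) = 23×L_0(2.7) + 16×L_1(2.7) + 5×L_2(2.7) + 11×L_3(2.7) + 0×L_4(2.7)
P(2.7) = 20.914437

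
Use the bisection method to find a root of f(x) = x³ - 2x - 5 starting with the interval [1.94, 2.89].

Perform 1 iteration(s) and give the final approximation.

f(x) = x³ - 2x - 5
Initial interval: [1.94, 2.89]

Iteration 1:
  c_1 = (1.940000 + 2.890000)/2 = 2.415000
  f(c_1) = f(2.415000) = 4.254823
  f(a) × f(c) < 0, new interval: [1.940000, 2.415000]

After 1 iteration(s), the approximation is c_1 = 2.415000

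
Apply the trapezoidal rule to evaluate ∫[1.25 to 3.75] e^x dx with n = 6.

f(x) = e^x
a = 1.25, b = 3.75, n = 6
h = (b - a)/n = 0.416667

Trapezoidal rule: (h/2)[f(x₀) + 2f(x₁) + 2f(x₂) + ... + f(xₙ)]

x_0 = 1.2500, f(x_0) = 3.490343, coefficient = 1
x_1 = 1.6667, f(x_1) = 5.294490, coefficient = 2
x_2 = 2.0833, f(x_2) = 8.031195, coefficient = 2
x_3 = 2.5000, f(x_3) = 12.182494, coefficient = 2
x_4 = 2.9167, f(x_4) = 18.479586, coefficient = 2
x_5 = 3.3333, f(x_5) = 28.031625, coefficient = 2
x_6 = 3.7500, f(x_6) = 42.521082, coefficient = 1

I ≈ (0.416667/2) × 190.050205 = 39.593793
Exact value: 39.030739
Error: 0.563054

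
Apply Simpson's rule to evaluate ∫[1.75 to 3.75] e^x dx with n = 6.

f(x) = e^x
a = 1.75, b = 3.75, n = 6
h = (b - a)/n = 0.333333

Simpson's rule: (h/3)[f(x₀) + 4f(x₁) + 2f(x₂) + ... + f(xₙ)]

x_0 = 1.7500, f(x_0) = 5.754603, coefficient = 1
x_1 = 2.0833, f(x_1) = 8.031195, coefficient = 4
x_2 = 2.4167, f(x_2) = 11.208436, coefficient = 2
x_3 = 2.7500, f(x_3) = 15.642632, coefficient = 4
x_4 = 3.0833, f(x_4) = 21.831051, coefficient = 2
x_5 = 3.4167, f(x_5) = 30.467687, coefficient = 4
x_6 = 3.7500, f(x_6) = 42.521082, coefficient = 1

I ≈ (0.333333/3) × 330.920713 = 36.768968
Exact value: 36.766479
Error: 0.002489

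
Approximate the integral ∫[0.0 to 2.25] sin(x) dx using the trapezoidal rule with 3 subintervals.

f(x) = sin(x)
a = 0.0, b = 2.25, n = 3
h = (b - a)/n = 0.750000

Trapezoidal rule: (h/2)[f(x₀) + 2f(x₁) + 2f(x₂) + ... + f(xₙ)]

x_0 = 0.0000, f(x_0) = 0.000000, coefficient = 1
x_1 = 0.7500, f(x_1) = 0.681639, coefficient = 2
x_2 = 1.5000, f(x_2) = 0.997495, coefficient = 2
x_3 = 2.2500, f(x_3) = 0.778073, coefficient = 1

I ≈ (0.750000/2) × 4.136341 = 1.551128
Exact value: 1.628174
Error: 0.077046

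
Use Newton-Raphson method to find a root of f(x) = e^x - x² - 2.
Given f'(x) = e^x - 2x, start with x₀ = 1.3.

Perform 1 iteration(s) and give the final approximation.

f(x) = e^x - x² - 2
f'(x) = e^x - 2x
x₀ = 1.3

Newton-Raphson formula: x_{n+1} = x_n - f(x_n)/f'(x_n)

Iteration 1:
  f(1.300000) = -0.020703
  f'(1.300000) = 1.069297
  x_1 = 1.300000 - (-0.020703)/1.069297 = 1.319362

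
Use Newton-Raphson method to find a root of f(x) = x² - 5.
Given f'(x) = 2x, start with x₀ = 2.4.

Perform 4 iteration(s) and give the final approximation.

f(x) = x² - 5
f'(x) = 2x
x₀ = 2.4

Newton-Raphson formula: x_{n+1} = x_n - f(x_n)/f'(x_n)

Iteration 1:
  f(2.400000) = 0.760000
  f'(2.400000) = 4.800000
  x_1 = 2.400000 - 0.760000/4.800000 = 2.241667
Iteration 2:
  f(2.241667) = 0.025069
  f'(2.241667) = 4.483333
  x_2 = 2.241667 - 0.025069/4.483333 = 2.236075
Iteration 3:
  f(2.236075) = 0.000031
  f'(2.236075) = 4.472150
  x_3 = 2.236075 - 0.000031/4.472150 = 2.236068
Iteration 4:
  f(2.236068) = 0.000000
  f'(2.236068) = 4.472136
  x_4 = 2.236068 - 0.000000/4.472136 = 2.236068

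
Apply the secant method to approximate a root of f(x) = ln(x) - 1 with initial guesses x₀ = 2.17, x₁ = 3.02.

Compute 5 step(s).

f(x) = ln(x) - 1
x₀ = 2.17, x₁ = 3.02

Secant formula: x_{n+1} = x_n - f(x_n)(x_n - x_{n-1})/(f(x_n) - f(x_{n-1}))

Iteration 1:
  f(2.170000) = -0.225273
  f(3.020000) = 0.105257
  x_2 = 3.020000 - 0.105257×(3.020000 - 2.170000)/(0.105257 - (-0.225273))
       = 2.749318
Iteration 2:
  f(3.020000) = 0.105257
  f(2.749318) = 0.011353
  x_3 = 2.749318 - 0.011353×(2.749318 - 3.020000)/(0.011353 - 0.105257)
       = 2.716593
Iteration 3:
  f(2.749318) = 0.011353
  f(2.716593) = -0.000622
  x_4 = 2.716593 - (-0.000622)×(2.716593 - 2.749318)/(-0.000622 - 0.011353)
       = 2.718291
Iteration 4:
  f(2.716593) = -0.000622
  f(2.718291) = 0.000004
  x_5 = 2.718291 - 0.000004×(2.718291 - 2.716593)/(0.000004 - (-0.000622))
       = 2.718282
Iteration 5:
  f(2.718291) = 0.000004
  f(2.718282) = 0.000000
  x_6 = 2.718282 - 0.000000×(2.718282 - 2.718291)/(0.000000 - 0.000004)
       = 2.718282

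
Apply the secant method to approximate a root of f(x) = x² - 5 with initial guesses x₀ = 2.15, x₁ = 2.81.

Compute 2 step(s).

f(x) = x² - 5
x₀ = 2.15, x₁ = 2.81

Secant formula: x_{n+1} = x_n - f(x_n)(x_n - x_{n-1})/(f(x_n) - f(x_{n-1}))

Iteration 1:
  f(2.150000) = -0.377500
  f(2.810000) = 2.896100
  x_2 = 2.810000 - 2.896100×(2.810000 - 2.150000)/(2.896100 - (-0.377500))
       = 2.226109
Iteration 2:
  f(2.810000) = 2.896100
  f(2.226109) = -0.044439
  x_3 = 2.226109 - (-0.044439)×(2.226109 - 2.810000)/(-0.044439 - 2.896100)
       = 2.234933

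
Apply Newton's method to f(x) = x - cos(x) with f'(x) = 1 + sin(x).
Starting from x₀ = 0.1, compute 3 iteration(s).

f(x) = x - cos(x)
f'(x) = 1 + sin(x)
x₀ = 0.1

Newton-Raphson formula: x_{n+1} = x_n - f(x_n)/f'(x_n)

Iteration 1:
  f(0.100000) = -0.895004
  f'(0.100000) = 1.099833
  x_1 = 0.100000 - (-0.895004)/1.099833 = 0.913763
Iteration 2:
  f(0.913763) = 0.302993
  f'(0.913763) = 1.791808
  x_2 = 0.913763 - 0.302993/1.791808 = 0.744664
Iteration 3:
  f(0.744664) = 0.009349
  f'(0.744664) = 1.677725
  x_3 = 0.744664 - 0.009349/1.677725 = 0.739092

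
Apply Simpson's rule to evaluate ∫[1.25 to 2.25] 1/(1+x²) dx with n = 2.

f(x) = 1/(1+x²)
a = 1.25, b = 2.25, n = 2
h = (b - a)/n = 0.500000

Simpson's rule: (h/3)[f(x₀) + 4f(x₁) + 2f(x₂) + ... + f(xₙ)]

x_0 = 1.2500, f(x_0) = 0.390244, coefficient = 1
x_1 = 1.7500, f(x_1) = 0.246154, coefficient = 4
x_2 = 2.2500, f(x_2) = 0.164948, coefficient = 1

I ≈ (0.500000/3) × 1.539808 = 0.256635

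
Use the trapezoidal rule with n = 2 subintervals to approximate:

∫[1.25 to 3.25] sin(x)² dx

f(x) = sin(x)²
a = 1.25, b = 3.25, n = 2
h = (b - a)/n = 1.000000

Trapezoidal rule: (h/2)[f(x₀) + 2f(x₁) + 2f(x₂) + ... + f(xₙ)]

x_0 = 1.2500, f(x_0) = 0.900572, coefficient = 1
x_1 = 2.2500, f(x_1) = 0.605398, coefficient = 2
x_2 = 3.2500, f(x_2) = 0.011706, coefficient = 1

I ≈ (1.000000/2) × 2.123074 = 1.061537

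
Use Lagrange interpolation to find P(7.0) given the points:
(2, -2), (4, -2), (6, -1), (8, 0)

Lagrange interpolation formula:
P(x) = Σ yᵢ × Lᵢ(x)
where Lᵢ(x) = Π_{j≠i} (x - xⱼ)/(xᵢ - xⱼ)

L_0(7.0) = (7.0 - 4)/(2 - 4) × (7.0 - 6)/(2 - 6) × (7.0 - 8)/(2 - 8) = 0.062500
L_1(7.0) = (7.0 - 2)/(4 - 2) × (7.0 - 6)/(4 - 6) × (7.0 - 8)/(4 - 8) = -0.312500
L_2(7.0) = (7.0 - 2)/(6 - 2) × (7.0 - 4)/(6 - 4) × (7.0 - 8)/(6 - 8) = 0.937500
L_3(7.0) = (7.0 - 2)/(8 - 2) × (7.0 - 4)/(8 - 4) × (7.0 - 6)/(8 - 6) = 0.312500

P(7.0) = (-2)×L_0(7.0) + (-2)×L_1(7.0) + (-1)×L_2(7.0) + 0×L_3(7.0)
P(7.0) = -0.437500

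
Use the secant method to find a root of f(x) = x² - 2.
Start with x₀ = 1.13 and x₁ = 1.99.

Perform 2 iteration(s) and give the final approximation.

f(x) = x² - 2
x₀ = 1.13, x₁ = 1.99

Secant formula: x_{n+1} = x_n - f(x_n)(x_n - x_{n-1})/(f(x_n) - f(x_{n-1}))

Iteration 1:
  f(1.130000) = -0.723100
  f(1.990000) = 1.960100
  x_2 = 1.990000 - 1.960100×(1.990000 - 1.130000)/(1.960100 - (-0.723100))
       = 1.361763
Iteration 2:
  f(1.990000) = 1.960100
  f(1.361763) = -0.145602
  x_3 = 1.361763 - (-0.145602)×(1.361763 - 1.990000)/(-0.145602 - 1.960100)
       = 1.405203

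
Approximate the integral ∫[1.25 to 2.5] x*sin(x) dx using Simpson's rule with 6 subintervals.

f(x) = x*sin(x)
a = 1.25, b = 2.5, n = 6
h = (b - a)/n = 0.208333

Simpson's rule: (h/3)[f(x₀) + 4f(x₁) + 2f(x₂) + ... + f(xₙ)]

x_0 = 1.2500, f(x_0) = 1.186231, coefficient = 1
x_1 = 1.4583, f(x_1) = 1.449121, coefficient = 4
x_2 = 1.6667, f(x_2) = 1.659013, coefficient = 2
x_3 = 1.8750, f(x_3) = 1.788911, coefficient = 4
x_4 = 2.0833, f(x_4) = 1.815632, coefficient = 2
x_5 = 2.2917, f(x_5) = 1.721572, coefficient = 4
x_6 = 2.5000, f(x_6) = 1.496180, coefficient = 1

I ≈ (0.208333/3) × 29.470116 = 2.046536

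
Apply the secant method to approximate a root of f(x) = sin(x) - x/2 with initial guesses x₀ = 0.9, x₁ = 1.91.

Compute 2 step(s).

f(x) = sin(x) - x/2
x₀ = 0.9, x₁ = 1.91

Secant formula: x_{n+1} = x_n - f(x_n)(x_n - x_{n-1})/(f(x_n) - f(x_{n-1}))

Iteration 1:
  f(0.900000) = 0.333327
  f(1.910000) = -0.011980
  x_2 = 1.910000 - (-0.011980)×(1.910000 - 0.900000)/(-0.011980 - 0.333327)
       = 1.874959
Iteration 2:
  f(1.910000) = -0.011980
  f(1.874959) = 0.016618
  x_3 = 1.874959 - 0.016618×(1.874959 - 1.910000)/(0.016618 - (-0.011980))
       = 1.895321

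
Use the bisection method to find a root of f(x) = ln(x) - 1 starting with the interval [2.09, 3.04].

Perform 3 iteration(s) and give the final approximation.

f(x) = ln(x) - 1
Initial interval: [2.09, 3.04]

Iteration 1:
  c_1 = (2.090000 + 3.040000)/2 = 2.565000
  f(c_1) = f(2.565000) = -0.058042
  f(a) × f(c) ≥ 0, new interval: [2.565000, 3.040000]
Iteration 2:
  c_2 = (2.565000 + 3.040000)/2 = 2.802500
  f(c_2) = f(2.802500) = 0.030512
  f(a) × f(c) < 0, new interval: [2.565000, 2.802500]
Iteration 3:
  c_3 = (2.565000 + 2.802500)/2 = 2.683750
  f(c_3) = f(2.683750) = -0.012785
  f(a) × f(c) ≥ 0, new interval: [2.683750, 2.802500]

After 3 iteration(s), the approximation is c_3 = 2.683750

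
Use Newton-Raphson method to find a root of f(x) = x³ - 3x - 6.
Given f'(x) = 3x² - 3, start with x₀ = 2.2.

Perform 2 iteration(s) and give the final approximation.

f(x) = x³ - 3x - 6
f'(x) = 3x² - 3
x₀ = 2.2

Newton-Raphson formula: x_{n+1} = x_n - f(x_n)/f'(x_n)

Iteration 1:
  f(2.200000) = -1.952000
  f'(2.200000) = 11.520000
  x_1 = 2.200000 - (-1.952000)/11.520000 = 2.369444
Iteration 2:
  f(2.369444) = 0.194360
  f'(2.369444) = 13.842801
  x_2 = 2.369444 - 0.194360/13.842801 = 2.355404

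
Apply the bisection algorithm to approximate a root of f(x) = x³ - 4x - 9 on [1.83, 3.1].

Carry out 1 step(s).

f(x) = x³ - 4x - 9
Initial interval: [1.83, 3.1]

Iteration 1:
  c_1 = (1.830000 + 3.100000)/2 = 2.465000
  f(c_1) = f(2.465000) = -3.882105
  f(a) × f(c) ≥ 0, new interval: [2.465000, 3.100000]

After 1 iteration(s), the approximation is c_1 = 2.465000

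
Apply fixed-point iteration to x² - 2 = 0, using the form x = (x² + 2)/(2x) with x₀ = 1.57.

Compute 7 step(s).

Equation: x² - 2 = 0
Fixed-point form: x = (x² + 2)/(2x)
x₀ = 1.57

x_1 = g(1.570000) = 1.421943
x_2 = g(1.421943) = 1.414235
x_3 = g(1.414235) = 1.414214
x_4 = g(1.414214) = 1.414214
x_5 = g(1.414214) = 1.414214
x_6 = g(1.414214) = 1.414214
x_7 = g(1.414214) = 1.414214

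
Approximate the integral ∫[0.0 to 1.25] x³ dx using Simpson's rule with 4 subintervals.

f(x) = x³
a = 0.0, b = 1.25, n = 4
h = (b - a)/n = 0.312500

Simpson's rule: (h/3)[f(x₀) + 4f(x₁) + 2f(x₂) + ... + f(xₙ)]

x_0 = 0.0000, f(x_0) = 0.000000, coefficient = 1
x_1 = 0.3125, f(x_1) = 0.030518, coefficient = 4
x_2 = 0.6250, f(x_2) = 0.244141, coefficient = 2
x_3 = 0.9375, f(x_3) = 0.823975, coefficient = 4
x_4 = 1.2500, f(x_4) = 1.953125, coefficient = 1

I ≈ (0.312500/3) × 5.859375 = 0.610352
Exact value: 0.610352
Error: 0.000000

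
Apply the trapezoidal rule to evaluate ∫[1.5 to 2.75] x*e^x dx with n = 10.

f(x) = x*e^x
a = 1.5, b = 2.75, n = 10
h = (b - a)/n = 0.125000

Trapezoidal rule: (h/2)[f(x₀) + 2f(x₁) + 2f(x₂) + ... + f(xₙ)]

x_0 = 1.5000, f(x_0) = 6.722534, coefficient = 1
x_1 = 1.6250, f(x_1) = 8.252431, coefficient = 2
x_2 = 1.7500, f(x_2) = 10.070555, coefficient = 2
x_3 = 1.8750, f(x_3) = 12.226536, coefficient = 2
x_4 = 2.0000, f(x_4) = 14.778112, coefficient = 2
x_5 = 2.1250, f(x_5) = 17.792407, coefficient = 2
x_6 = 2.2500, f(x_6) = 21.347406, coefficient = 2
x_7 = 2.3750, f(x_7) = 25.533656, coefficient = 2
x_8 = 2.5000, f(x_8) = 30.456235, coefficient = 2
x_9 = 2.6250, f(x_9) = 36.237007, coefficient = 2
x_10 = 2.7500, f(x_10) = 43.017238, coefficient = 1

I ≈ (0.125000/2) × 403.128461 = 25.195529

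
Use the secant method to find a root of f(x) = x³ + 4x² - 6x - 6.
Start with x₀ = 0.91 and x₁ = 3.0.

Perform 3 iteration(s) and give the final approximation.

f(x) = x³ + 4x² - 6x - 6
x₀ = 0.91, x₁ = 3.0

Secant formula: x_{n+1} = x_n - f(x_n)(x_n - x_{n-1})/(f(x_n) - f(x_{n-1}))

Iteration 1:
  f(0.910000) = -7.394029
  f(3.000000) = 39.000000
  x_2 = 3.000000 - 39.000000×(3.000000 - 0.910000)/(39.000000 - (-7.394029))
       = 1.243093
Iteration 2:
  f(3.000000) = 39.000000
  f(1.243093) = -5.356511
  x_3 = 1.243093 - (-5.356511)×(1.243093 - 3.000000)/(-5.356511 - 39.000000)
       = 1.455258
Iteration 3:
  f(1.243093) = -5.356511
  f(1.455258) = -3.178538
  x_4 = 1.455258 - (-3.178538)×(1.455258 - 1.243093)/(-3.178538 - (-5.356511))
       = 1.764891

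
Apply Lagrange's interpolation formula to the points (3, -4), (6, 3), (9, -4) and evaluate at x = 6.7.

Lagrange interpolation formula:
P(x) = Σ yᵢ × Lᵢ(x)
where Lᵢ(x) = Π_{j≠i} (x - xⱼ)/(xᵢ - xⱼ)

L_0(6.7) = (6.7 - 6)/(3 - 6) × (6.7 - 9)/(3 - 9) = -0.089444
L_1(6.7) = (6.7 - 3)/(6 - 3) × (6.7 - 9)/(6 - 9) = 0.945556
L_2(6.7) = (6.7 - 3)/(9 - 3) × (6.7 - 6)/(9 - 6) = 0.143889

P(6.7) = (-4)×L_0(6.7) + 3×L_1(6.7) + (-4)×L_2(6.7)
P(6.7) = 2.618889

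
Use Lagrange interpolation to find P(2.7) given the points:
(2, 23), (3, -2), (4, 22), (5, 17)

Lagrange interpolation formula:
P(x) = Σ yᵢ × Lᵢ(x)
where Lᵢ(x) = Π_{j≠i} (x - xⱼ)/(xᵢ - xⱼ)

L_0(2.7) = (2.7 - 3)/(2 - 3) × (2.7 - 4)/(2 - 4) × (2.7 - 5)/(2 - 5) = 0.149500
L_1(2.7) = (2.7 - 2)/(3 - 2) × (2.7 - 4)/(3 - 4) × (2.7 - 5)/(3 - 5) = 1.046500
L_2(2.7) = (2.7 - 2)/(4 - 2) × (2.7 - 3)/(4 - 3) × (2.7 - 5)/(4 - 5) = -0.241500
L_3(2.7) = (2.7 - 2)/(5 - 2) × (2.7 - 3)/(5 - 3) × (2.7 - 4)/(5 - 4) = 0.045500

P(2.7) = 23×L_0(2.7) + (-2)×L_1(2.7) + 22×L_2(2.7) + 17×L_3(2.7)
P(2.7) = -3.194000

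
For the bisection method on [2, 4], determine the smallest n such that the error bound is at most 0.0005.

We need (b-a)/2^n ≤ 0.0005
(4 - 2)/2^n ≤ 0.0005
2/2^n ≤ 0.0005
2^n ≥ 4000
n ≥ log₂(4000) = 11.97
n ≥ 12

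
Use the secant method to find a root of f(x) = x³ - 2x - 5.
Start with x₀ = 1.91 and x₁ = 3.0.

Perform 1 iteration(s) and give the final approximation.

f(x) = x³ - 2x - 5
x₀ = 1.91, x₁ = 3.0

Secant formula: x_{n+1} = x_n - f(x_n)(x_n - x_{n-1})/(f(x_n) - f(x_{n-1}))

Iteration 1:
  f(1.910000) = -1.852129
  f(3.000000) = 16.000000
  x_2 = 3.000000 - 16.000000×(3.000000 - 1.910000)/(16.000000 - (-1.852129))
       = 2.023086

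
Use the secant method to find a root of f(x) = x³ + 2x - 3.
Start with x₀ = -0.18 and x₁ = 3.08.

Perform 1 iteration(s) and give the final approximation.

f(x) = x³ + 2x - 3
x₀ = -0.18, x₁ = 3.08

Secant formula: x_{n+1} = x_n - f(x_n)(x_n - x_{n-1})/(f(x_n) - f(x_{n-1}))

Iteration 1:
  f(-0.180000) = -3.365832
  f(3.080000) = 32.378112
  x_2 = 3.080000 - 32.378112×(3.080000 - (-0.180000))/(32.378112 - (-3.365832))
       = 0.126978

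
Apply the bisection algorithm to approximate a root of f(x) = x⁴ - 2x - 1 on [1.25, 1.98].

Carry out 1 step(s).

f(x) = x⁴ - 2x - 1
Initial interval: [1.25, 1.98]

Iteration 1:
  c_1 = (1.250000 + 1.980000)/2 = 1.615000
  f(c_1) = f(1.615000) = 2.572838
  f(a) × f(c) < 0, new interval: [1.250000, 1.615000]

After 1 iteration(s), the approximation is c_1 = 1.615000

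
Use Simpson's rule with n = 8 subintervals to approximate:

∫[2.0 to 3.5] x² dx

f(x) = x²
a = 2.0, b = 3.5, n = 8
h = (b - a)/n = 0.187500

Simpson's rule: (h/3)[f(x₀) + 4f(x₁) + 2f(x₂) + ... + f(xₙ)]

x_0 = 2.0000, f(x_0) = 4.000000, coefficient = 1
x_1 = 2.1875, f(x_1) = 4.785156, coefficient = 4
x_2 = 2.3750, f(x_2) = 5.640625, coefficient = 2
x_3 = 2.5625, f(x_3) = 6.566406, coefficient = 4
x_4 = 2.7500, f(x_4) = 7.562500, coefficient = 2
x_5 = 2.9375, f(x_5) = 8.628906, coefficient = 4
x_6 = 3.1250, f(x_6) = 9.765625, coefficient = 2
x_7 = 3.3125, f(x_7) = 10.972656, coefficient = 4
x_8 = 3.5000, f(x_8) = 12.250000, coefficient = 1

I ≈ (0.187500/3) × 186.000000 = 11.625000
Exact value: 11.625000
Error: 0.000000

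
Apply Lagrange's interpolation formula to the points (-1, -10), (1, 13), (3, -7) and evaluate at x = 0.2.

Lagrange interpolation formula:
P(x) = Σ yᵢ × Lᵢ(x)
where Lᵢ(x) = Π_{j≠i} (x - xⱼ)/(xᵢ - xⱼ)

L_0(0.2) = (0.2 - 1)/(-1 - 1) × (0.2 - 3)/(-1 - 3) = 0.280000
L_1(0.2) = (0.2 - (-1))/(1 - (-1)) × (0.2 - 3)/(1 - 3) = 0.840000
L_2(0.2) = (0.2 - (-1))/(3 - (-1)) × (0.2 - 1)/(3 - 1) = -0.120000

P(0.2) = (-10)×L_0(0.2) + 13×L_1(0.2) + (-7)×L_2(0.2)
P(0.2) = 8.960000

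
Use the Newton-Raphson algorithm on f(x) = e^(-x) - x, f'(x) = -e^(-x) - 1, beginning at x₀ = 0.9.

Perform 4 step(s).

f(x) = e^(-x) - x
f'(x) = -e^(-x) - 1
x₀ = 0.9

Newton-Raphson formula: x_{n+1} = x_n - f(x_n)/f'(x_n)

Iteration 1:
  f(0.900000) = -0.493430
  f'(0.900000) = -1.406570
  x_1 = 0.900000 - (-0.493430)/(-1.406570) = 0.549196
Iteration 2:
  f(0.549196) = 0.028218
  f'(0.549196) = -1.577414
  x_2 = 0.549196 - 0.028218/(-1.577414) = 0.567085
Iteration 3:
  f(0.567085) = 0.000092
  f'(0.567085) = -1.567177
  x_3 = 0.567085 - 0.000092/(-1.567177) = 0.567143
Iteration 4:
  f(0.567143) = 0.000000
  f'(0.567143) = -1.567143
  x_4 = 0.567143 - 0.000000/(-1.567143) = 0.567143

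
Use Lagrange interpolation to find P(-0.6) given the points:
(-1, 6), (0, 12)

Lagrange interpolation formula:
P(x) = Σ yᵢ × Lᵢ(x)
where Lᵢ(x) = Π_{j≠i} (x - xⱼ)/(xᵢ - xⱼ)

L_0(-0.6) = (-0.6 - 0)/(-1 - 0) = 0.600000
L_1(-0.6) = (-0.6 - (-1))/(0 - (-1)) = 0.400000

P(-0.6) = 6×L_0(-0.6) + 12×L_1(-0.6)
P(-0.6) = 8.400000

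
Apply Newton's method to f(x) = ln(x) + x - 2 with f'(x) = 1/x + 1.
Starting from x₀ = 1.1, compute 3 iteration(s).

f(x) = ln(x) + x - 2
f'(x) = 1/x + 1
x₀ = 1.1

Newton-Raphson formula: x_{n+1} = x_n - f(x_n)/f'(x_n)

Iteration 1:
  f(1.100000) = -0.804690
  f'(1.100000) = 1.909091
  x_1 = 1.100000 - (-0.804690)/1.909091 = 1.521504
Iteration 2:
  f(1.521504) = -0.058796
  f'(1.521504) = 1.657244
  x_2 = 1.521504 - (-0.058796)/1.657244 = 1.556983
Iteration 3:
  f(1.556983) = -0.000268
  f'(1.556983) = 1.642268
  x_3 = 1.556983 - (-0.000268)/1.642268 = 1.557146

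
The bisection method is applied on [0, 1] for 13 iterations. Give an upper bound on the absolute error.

Bisection error bound: |error| ≤ (b-a)/2^n
|error| ≤ (1 - 0)/2^13 = 1/2^13
|error| ≤ 0.0001220703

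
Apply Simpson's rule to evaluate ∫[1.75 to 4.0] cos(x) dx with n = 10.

f(x) = cos(x)
a = 1.75, b = 4.0, n = 10
h = (b - a)/n = 0.225000

Simpson's rule: (h/3)[f(x₀) + 4f(x₁) + 2f(x₂) + ... + f(xₙ)]

x_0 = 1.7500, f(x_0) = -0.178246, coefficient = 1
x_1 = 1.9750, f(x_1) = -0.393287, coefficient = 4
x_2 = 2.2000, f(x_2) = -0.588501, coefficient = 2
x_3 = 2.4250, f(x_3) = -0.754048, coefficient = 4
x_4 = 2.6500, f(x_4) = -0.881582, coefficient = 2
x_5 = 2.8750, f(x_5) = -0.964674, coefficient = 4
x_6 = 3.1000, f(x_6) = -0.999135, coefficient = 2
x_7 = 3.3250, f(x_7) = -0.983228, coefficient = 4
x_8 = 3.5500, f(x_8) = -0.917755, coefficient = 2
x_9 = 3.7750, f(x_9) = -0.806015, coefficient = 4
x_10 = 4.0000, f(x_10) = -0.653644, coefficient = 1

I ≈ (0.225000/3) × -23.210845 = -1.740813
Exact value: -1.740788
Error: 0.000025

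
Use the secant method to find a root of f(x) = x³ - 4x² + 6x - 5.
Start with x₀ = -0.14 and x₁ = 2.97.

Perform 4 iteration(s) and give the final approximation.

f(x) = x³ - 4x² + 6x - 5
x₀ = -0.14, x₁ = 2.97

Secant formula: x_{n+1} = x_n - f(x_n)(x_n - x_{n-1})/(f(x_n) - f(x_{n-1}))

Iteration 1:
  f(-0.140000) = -5.921144
  f(2.970000) = 3.734473
  x_2 = 2.970000 - 3.734473×(2.970000 - (-0.140000))/(3.734473 - (-5.921144))
       = 1.767155
Iteration 2:
  f(2.970000) = 3.734473
  f(1.767155) = -1.369881
  x_3 = 1.767155 - (-1.369881)×(1.767155 - 2.970000)/(-1.369881 - 3.734473)
       = 2.089968
Iteration 3:
  f(1.767155) = -1.369881
  f(2.089968) = -0.803146
  x_4 = 2.089968 - (-0.803146)×(2.089968 - 1.767155)/(-0.803146 - (-1.369881))
       = 2.547443
Iteration 4:
  f(2.089968) = -0.803146
  f(2.547443) = 0.858338
  x_5 = 2.547443 - 0.858338×(2.547443 - 2.089968)/(0.858338 - (-0.803146))
       = 2.311107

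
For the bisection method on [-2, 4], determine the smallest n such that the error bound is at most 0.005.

We need (b-a)/2^n ≤ 0.005
(4 - (-2))/2^n ≤ 0.005
6/2^n ≤ 0.005
2^n ≥ 1200
n ≥ log₂(1200) = 10.23
n ≥ 11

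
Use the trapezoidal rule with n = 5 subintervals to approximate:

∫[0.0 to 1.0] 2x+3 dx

f(x) = 2x+3
a = 0.0, b = 1.0, n = 5
h = (b - a)/n = 0.200000

Trapezoidal rule: (h/2)[f(x₀) + 2f(x₁) + 2f(x₂) + ... + f(xₙ)]

x_0 = 0.0000, f(x_0) = 3.000000, coefficient = 1
x_1 = 0.2000, f(x_1) = 3.400000, coefficient = 2
x_2 = 0.4000, f(x_2) = 3.800000, coefficient = 2
x_3 = 0.6000, f(x_3) = 4.200000, coefficient = 2
x_4 = 0.8000, f(x_4) = 4.600000, coefficient = 2
x_5 = 1.0000, f(x_5) = 5.000000, coefficient = 1

I ≈ (0.200000/2) × 40.000000 = 4.000000
Exact value: 4.000000
Error: 0.000000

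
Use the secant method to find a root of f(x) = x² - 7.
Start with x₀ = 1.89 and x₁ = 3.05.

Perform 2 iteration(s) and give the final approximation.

f(x) = x² - 7
x₀ = 1.89, x₁ = 3.05

Secant formula: x_{n+1} = x_n - f(x_n)(x_n - x_{n-1})/(f(x_n) - f(x_{n-1}))

Iteration 1:
  f(1.890000) = -3.427900
  f(3.050000) = 2.302500
  x_2 = 3.050000 - 2.302500×(3.050000 - 1.890000)/(2.302500 - (-3.427900))
       = 2.583907
Iteration 2:
  f(3.050000) = 2.302500
  f(2.583907) = -0.323425
  x_3 = 2.583907 - (-0.323425)×(2.583907 - 3.050000)/(-0.323425 - 2.302500)
       = 2.641314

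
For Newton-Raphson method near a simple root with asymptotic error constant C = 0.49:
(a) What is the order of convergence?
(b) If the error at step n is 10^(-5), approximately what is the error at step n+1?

(a) Newton-Raphson has quadratic (order 2) convergence near simple roots.
    This means |e_{n+1}| ≈ C|e_n|².

(b) With |e_n| = 10^(-5) and C = 0.49:
    |e_{n+1}| ≈ 0.49 × (10^(-5))² = 0.49 × 10^(-10)

(a) 2 (quadratic); (b) |e_{n+1}| ≈ 4.900e-11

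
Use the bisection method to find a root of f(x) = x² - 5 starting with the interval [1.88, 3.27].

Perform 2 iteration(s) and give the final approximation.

f(x) = x² - 5
Initial interval: [1.88, 3.27]

Iteration 1:
  c_1 = (1.880000 + 3.270000)/2 = 2.575000
  f(c_1) = f(2.575000) = 1.630625
  f(a) × f(c) < 0, new interval: [1.880000, 2.575000]
Iteration 2:
  c_2 = (1.880000 + 2.575000)/2 = 2.227500
  f(c_2) = f(2.227500) = -0.038244
  f(a) × f(c) ≥ 0, new interval: [2.227500, 2.575000]

After 2 iteration(s), the approximation is c_2 = 2.227500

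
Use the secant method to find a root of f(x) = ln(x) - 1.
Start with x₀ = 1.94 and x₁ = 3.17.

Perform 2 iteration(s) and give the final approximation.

f(x) = ln(x) - 1
x₀ = 1.94, x₁ = 3.17

Secant formula: x_{n+1} = x_n - f(x_n)(x_n - x_{n-1})/(f(x_n) - f(x_{n-1}))

Iteration 1:
  f(1.940000) = -0.337312
  f(3.170000) = 0.153732
  x_2 = 3.170000 - 0.153732×(3.170000 - 1.940000)/(0.153732 - (-0.337312))
       = 2.784922
Iteration 2:
  f(3.170000) = 0.153732
  f(2.784922) = 0.024220
  x_3 = 2.784922 - 0.024220×(2.784922 - 3.170000)/(0.024220 - 0.153732)
       = 2.712909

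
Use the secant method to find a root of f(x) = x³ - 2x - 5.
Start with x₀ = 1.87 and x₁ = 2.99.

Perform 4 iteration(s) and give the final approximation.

f(x) = x³ - 2x - 5
x₀ = 1.87, x₁ = 2.99

Secant formula: x_{n+1} = x_n - f(x_n)(x_n - x_{n-1})/(f(x_n) - f(x_{n-1}))

Iteration 1:
  f(1.870000) = -2.200797
  f(2.990000) = 15.750899
  x_2 = 2.990000 - 15.750899×(2.990000 - 1.870000)/(15.750899 - (-2.200797))
       = 2.007307
Iteration 2:
  f(2.990000) = 15.750899
  f(2.007307) = -0.926610
  x_3 = 2.007307 - (-0.926610)×(2.007307 - 2.990000)/(-0.926610 - 15.750899)
       = 2.061906
Iteration 3:
  f(2.007307) = -0.926610
  f(2.061906) = -0.357711
  x_4 = 2.061906 - (-0.357711)×(2.061906 - 2.007307)/(-0.357711 - (-0.926610))
       = 2.096236
Iteration 4:
  f(2.061906) = -0.357711
  f(2.096236) = 0.018823
  x_5 = 2.096236 - 0.018823×(2.096236 - 2.061906)/(0.018823 - (-0.357711))
       = 2.094520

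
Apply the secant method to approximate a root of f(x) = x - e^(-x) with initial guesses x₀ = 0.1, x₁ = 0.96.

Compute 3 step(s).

f(x) = x - e^(-x)
x₀ = 0.1, x₁ = 0.96

Secant formula: x_{n+1} = x_n - f(x_n)(x_n - x_{n-1})/(f(x_n) - f(x_{n-1}))

Iteration 1:
  f(0.100000) = -0.804837
  f(0.960000) = 0.577107
  x_2 = 0.960000 - 0.577107×(0.960000 - 0.100000)/(0.577107 - (-0.804837))
       = 0.600860
Iteration 2:
  f(0.960000) = 0.577107
  f(0.600860) = 0.052520
  x_3 = 0.600860 - 0.052520×(0.600860 - 0.960000)/(0.052520 - 0.577107)
       = 0.564904
Iteration 3:
  f(0.600860) = 0.052520
  f(0.564904) = -0.003511
  x_4 = 0.564904 - (-0.003511)×(0.564904 - 0.600860)/(-0.003511 - 0.052520)
       = 0.567157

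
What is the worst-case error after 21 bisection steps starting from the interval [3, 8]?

Bisection error bound: |error| ≤ (b-a)/2^n
|error| ≤ (8 - 3)/2^21 = 5/2^21
|error| ≤ 0.0000023842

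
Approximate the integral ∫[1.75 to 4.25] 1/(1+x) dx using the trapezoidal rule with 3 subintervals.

f(x) = 1/(1+x)
a = 1.75, b = 4.25, n = 3
h = (b - a)/n = 0.833333

Trapezoidal rule: (h/2)[f(x₀) + 2f(x₁) + 2f(x₂) + ... + f(xₙ)]

x_0 = 1.7500, f(x_0) = 0.363636, coefficient = 1
x_1 = 2.5833, f(x_1) = 0.279070, coefficient = 2
x_2 = 3.4167, f(x_2) = 0.226415, coefficient = 2
x_3 = 4.2500, f(x_3) = 0.190476, coefficient = 1

I ≈ (0.833333/2) × 1.565082 = 0.652118
Exact value: 0.646627
Error: 0.005490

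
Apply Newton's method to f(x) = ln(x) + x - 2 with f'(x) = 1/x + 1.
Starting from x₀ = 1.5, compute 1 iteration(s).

f(x) = ln(x) + x - 2
f'(x) = 1/x + 1
x₀ = 1.5

Newton-Raphson formula: x_{n+1} = x_n - f(x_n)/f'(x_n)

Iteration 1:
  f(1.500000) = -0.094535
  f'(1.500000) = 1.666667
  x_1 = 1.500000 - (-0.094535)/1.666667 = 1.556721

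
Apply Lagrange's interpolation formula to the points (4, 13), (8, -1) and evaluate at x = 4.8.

Lagrange interpolation formula:
P(x) = Σ yᵢ × Lᵢ(x)
where Lᵢ(x) = Π_{j≠i} (x - xⱼ)/(xᵢ - xⱼ)

L_0(4.8) = (4.8 - 8)/(4 - 8) = 0.800000
L_1(4.8) = (4.8 - 4)/(8 - 4) = 0.200000

P(4.8) = 13×L_0(4.8) + (-1)×L_1(4.8)
P(4.8) = 10.200000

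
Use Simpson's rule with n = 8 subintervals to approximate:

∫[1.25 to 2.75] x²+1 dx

f(x) = x²+1
a = 1.25, b = 2.75, n = 8
h = (b - a)/n = 0.187500

Simpson's rule: (h/3)[f(x₀) + 4f(x₁) + 2f(x₂) + ... + f(xₙ)]

x_0 = 1.2500, f(x_0) = 2.562500, coefficient = 1
x_1 = 1.4375, f(x_1) = 3.066406, coefficient = 4
x_2 = 1.6250, f(x_2) = 3.640625, coefficient = 2
x_3 = 1.8125, f(x_3) = 4.285156, coefficient = 4
x_4 = 2.0000, f(x_4) = 5.000000, coefficient = 2
x_5 = 2.1875, f(x_5) = 5.785156, coefficient = 4
x_6 = 2.3750, f(x_6) = 6.640625, coefficient = 2
x_7 = 2.5625, f(x_7) = 7.566406, coefficient = 4
x_8 = 2.7500, f(x_8) = 8.562500, coefficient = 1

I ≈ (0.187500/3) × 124.500000 = 7.781250
Exact value: 7.781250
Error: 0.000000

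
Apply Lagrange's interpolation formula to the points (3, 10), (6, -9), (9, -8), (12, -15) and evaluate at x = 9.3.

Lagrange interpolation formula:
P(x) = Σ yᵢ × Lᵢ(x)
where Lᵢ(x) = Π_{j≠i} (x - xⱼ)/(xᵢ - xⱼ)

L_0(9.3) = (9.3 - 6)/(3 - 6) × (9.3 - 9)/(3 - 9) × (9.3 - 12)/(3 - 12) = 0.016500
L_1(9.3) = (9.3 - 3)/(6 - 3) × (9.3 - 9)/(6 - 9) × (9.3 - 12)/(6 - 12) = -0.094500
L_2(9.3) = (9.3 - 3)/(9 - 3) × (9.3 - 6)/(9 - 6) × (9.3 - 12)/(9 - 12) = 1.039500
L_3(9.3) = (9.3 - 3)/(12 - 3) × (9.3 - 6)/(12 - 6) × (9.3 - 9)/(12 - 9) = 0.038500

P(9.3) = 10×L_0(9.3) + (-9)×L_1(9.3) + (-8)×L_2(9.3) + (-15)×L_3(9.3)
P(9.3) = -7.878000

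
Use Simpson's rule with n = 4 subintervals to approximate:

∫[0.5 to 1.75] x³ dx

f(x) = x³
a = 0.5, b = 1.75, n = 4
h = (b - a)/n = 0.312500

Simpson's rule: (h/3)[f(x₀) + 4f(x₁) + 2f(x₂) + ... + f(xₙ)]

x_0 = 0.5000, f(x_0) = 0.125000, coefficient = 1
x_1 = 0.8125, f(x_1) = 0.536377, coefficient = 4
x_2 = 1.1250, f(x_2) = 1.423828, coefficient = 2
x_3 = 1.4375, f(x_3) = 2.970459, coefficient = 4
x_4 = 1.7500, f(x_4) = 5.359375, coefficient = 1

I ≈ (0.312500/3) × 22.359375 = 2.329102
Exact value: 2.329102
Error: 0.000000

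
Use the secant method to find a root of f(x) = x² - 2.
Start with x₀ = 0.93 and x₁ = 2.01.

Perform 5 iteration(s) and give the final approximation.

f(x) = x² - 2
x₀ = 0.93, x₁ = 2.01

Secant formula: x_{n+1} = x_n - f(x_n)(x_n - x_{n-1})/(f(x_n) - f(x_{n-1}))

Iteration 1:
  f(0.930000) = -1.135100
  f(2.010000) = 2.040100
  x_2 = 2.010000 - 2.040100×(2.010000 - 0.930000)/(2.040100 - (-1.135100))
       = 1.316088
Iteration 2:
  f(2.010000) = 2.040100
  f(1.316088) = -0.267911
  x_3 = 1.316088 - (-0.267911)×(1.316088 - 2.010000)/(-0.267911 - 2.040100)
       = 1.396637
Iteration 3:
  f(1.316088) = -0.267911
  f(1.396637) = -0.049405
  x_4 = 1.396637 - (-0.049405)×(1.396637 - 1.316088)/(-0.049405 - (-0.267911))
       = 1.414849
Iteration 4:
  f(1.396637) = -0.049405
  f(1.414849) = 0.001799
  x_5 = 1.414849 - 0.001799×(1.414849 - 1.396637)/(0.001799 - (-0.049405))
       = 1.414210
Iteration 5:
  f(1.414849) = 0.001799
  f(1.414210) = -0.000011
  x_6 = 1.414210 - (-0.000011)×(1.414210 - 1.414849)/(-0.000011 - 0.001799)
       = 1.414214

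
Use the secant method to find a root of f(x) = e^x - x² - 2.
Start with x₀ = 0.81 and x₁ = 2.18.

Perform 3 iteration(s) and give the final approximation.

f(x) = e^x - x² - 2
x₀ = 0.81, x₁ = 2.18

Secant formula: x_{n+1} = x_n - f(x_n)(x_n - x_{n-1})/(f(x_n) - f(x_{n-1}))

Iteration 1:
  f(0.810000) = -0.408192
  f(2.180000) = 2.093906
  x_2 = 2.180000 - 2.093906×(2.180000 - 0.810000)/(2.093906 - (-0.408192))
       = 1.033502
Iteration 2:
  f(2.180000) = 2.093906
  f(1.033502) = -0.257234
  x_3 = 1.033502 - (-0.257234)×(1.033502 - 2.180000)/(-0.257234 - 2.093906)
       = 1.158938
Iteration 3:
  f(1.033502) = -0.257234
  f(1.158938) = -0.156590
  x_4 = 1.158938 - (-0.156590)×(1.158938 - 1.033502)/(-0.156590 - (-0.257234))
       = 1.354101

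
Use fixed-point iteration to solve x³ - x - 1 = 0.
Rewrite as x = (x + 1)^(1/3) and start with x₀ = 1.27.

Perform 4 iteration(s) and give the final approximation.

Equation: x³ - x - 1 = 0
Fixed-point form: x = (x + 1)^(1/3)
x₀ = 1.27

x_1 = g(1.270000) = 1.314242
x_2 = g(1.314242) = 1.322725
x_3 = g(1.322725) = 1.324339
x_4 = g(1.324339) = 1.324646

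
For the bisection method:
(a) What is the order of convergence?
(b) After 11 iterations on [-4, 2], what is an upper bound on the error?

(a) Bisection has linear (order 1) convergence; the error is halved each step.

(b) Error bound = (b-a)/2^n = (2 - (-4))/2^{11}
    = 6/2^{11}

(a) 1 (linear); (b) error ≤ 2.93e-03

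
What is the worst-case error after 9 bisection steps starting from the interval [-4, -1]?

Bisection error bound: |error| ≤ (b-a)/2^n
|error| ≤ (-1 - (-4))/2^9 = 3/2^9
|error| ≤ 0.0058593750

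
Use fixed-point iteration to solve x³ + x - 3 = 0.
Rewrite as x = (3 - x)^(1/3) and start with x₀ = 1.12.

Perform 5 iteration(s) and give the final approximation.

Equation: x³ + x - 3 = 0
Fixed-point form: x = (3 - x)^(1/3)
x₀ = 1.12

x_1 = g(1.120000) = 1.234201
x_2 = g(1.234201) = 1.208687
x_3 = g(1.208687) = 1.214480
x_4 = g(1.214480) = 1.213170
x_5 = g(1.213170) = 1.213466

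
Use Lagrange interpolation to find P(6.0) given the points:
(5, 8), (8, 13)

Lagrange interpolation formula:
P(x) = Σ yᵢ × Lᵢ(x)
where Lᵢ(x) = Π_{j≠i} (x - xⱼ)/(xᵢ - xⱼ)

L_0(6.0) = (6.0 - 8)/(5 - 8) = 0.666667
L_1(6.0) = (6.0 - 5)/(8 - 5) = 0.333333

P(6.0) = 8×L_0(6.0) + 13×L_1(6.0)
P(6.0) = 9.666667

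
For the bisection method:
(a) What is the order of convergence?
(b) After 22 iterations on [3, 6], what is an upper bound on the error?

(a) Bisection has linear (order 1) convergence; the error is halved each step.

(b) Error bound = (b-a)/2^n = (6 - 3)/2^{22}
    = 3/2^{22}

(a) 1 (linear); (b) error ≤ 7.15e-07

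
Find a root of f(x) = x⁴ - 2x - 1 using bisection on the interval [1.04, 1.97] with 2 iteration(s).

f(x) = x⁴ - 2x - 1
Initial interval: [1.04, 1.97]

Iteration 1:
  c_1 = (1.040000 + 1.970000)/2 = 1.505000
  f(c_1) = f(1.505000) = 1.120338
  f(a) × f(c) < 0, new interval: [1.040000, 1.505000]
Iteration 2:
  c_2 = (1.040000 + 1.505000)/2 = 1.272500
  f(c_2) = f(1.272500) = -0.923009
  f(a) × f(c) ≥ 0, new interval: [1.272500, 1.505000]

After 2 iteration(s), the approximation is c_2 = 1.272500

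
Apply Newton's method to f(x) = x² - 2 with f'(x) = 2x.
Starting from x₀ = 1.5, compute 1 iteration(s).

f(x) = x² - 2
f'(x) = 2x
x₀ = 1.5

Newton-Raphson formula: x_{n+1} = x_n - f(x_n)/f'(x_n)

Iteration 1:
  f(1.500000) = 0.250000
  f'(1.500000) = 3.000000
  x_1 = 1.500000 - 0.250000/3.000000 = 1.416667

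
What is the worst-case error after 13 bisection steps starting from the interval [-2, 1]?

Bisection error bound: |error| ≤ (b-a)/2^n
|error| ≤ (1 - (-2))/2^13 = 3/2^13
|error| ≤ 0.0003662109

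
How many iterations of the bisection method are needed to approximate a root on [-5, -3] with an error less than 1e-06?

We need (b-a)/2^n ≤ 1e-06
(-3 - (-5))/2^n ≤ 1e-06
2/2^n ≤ 1e-06
2^n ≥ 2000000
n ≥ log₂(2000000) = 20.93
n ≥ 21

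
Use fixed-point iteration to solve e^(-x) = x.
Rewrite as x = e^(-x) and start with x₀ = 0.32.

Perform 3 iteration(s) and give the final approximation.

Equation: e^(-x) = x
Fixed-point form: x = e^(-x)
x₀ = 0.32

x_1 = g(0.320000) = 0.726149
x_2 = g(0.726149) = 0.483768
x_3 = g(0.483768) = 0.616456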